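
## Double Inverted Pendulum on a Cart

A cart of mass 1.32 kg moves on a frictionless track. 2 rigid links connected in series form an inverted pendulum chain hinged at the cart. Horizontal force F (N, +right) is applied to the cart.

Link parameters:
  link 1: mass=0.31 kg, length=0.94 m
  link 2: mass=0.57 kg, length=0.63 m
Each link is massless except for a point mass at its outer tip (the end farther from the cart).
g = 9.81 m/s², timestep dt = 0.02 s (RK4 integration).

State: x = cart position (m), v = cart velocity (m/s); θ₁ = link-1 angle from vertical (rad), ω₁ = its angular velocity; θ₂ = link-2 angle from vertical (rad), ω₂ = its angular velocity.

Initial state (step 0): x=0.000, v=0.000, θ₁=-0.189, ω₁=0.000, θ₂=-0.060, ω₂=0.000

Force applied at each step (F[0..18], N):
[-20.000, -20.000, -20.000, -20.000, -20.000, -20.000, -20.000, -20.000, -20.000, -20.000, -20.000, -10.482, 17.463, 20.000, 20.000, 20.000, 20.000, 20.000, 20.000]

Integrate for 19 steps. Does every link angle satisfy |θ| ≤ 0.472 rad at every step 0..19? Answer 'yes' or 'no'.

Answer: yes

Derivation:
apply F[0]=-20.000 → step 1: x=-0.003, v=-0.274, θ₁=-0.187, ω₁=0.188, θ₂=-0.059, ω₂=0.137
apply F[1]=-20.000 → step 2: x=-0.011, v=-0.548, θ₁=-0.181, ω₁=0.378, θ₂=-0.055, ω₂=0.271
apply F[2]=-20.000 → step 3: x=-0.025, v=-0.824, θ₁=-0.172, ω₁=0.575, θ₂=-0.048, ω₂=0.401
apply F[3]=-20.000 → step 4: x=-0.044, v=-1.102, θ₁=-0.158, ω₁=0.780, θ₂=-0.039, ω₂=0.524
apply F[4]=-20.000 → step 5: x=-0.069, v=-1.384, θ₁=-0.141, ω₁=0.998, θ₂=-0.027, ω₂=0.636
apply F[5]=-20.000 → step 6: x=-0.099, v=-1.670, θ₁=-0.118, ω₁=1.230, θ₂=-0.013, ω₂=0.734
apply F[6]=-20.000 → step 7: x=-0.136, v=-1.960, θ₁=-0.091, ω₁=1.480, θ₂=0.002, ω₂=0.817
apply F[7]=-20.000 → step 8: x=-0.178, v=-2.255, θ₁=-0.059, ω₁=1.751, θ₂=0.019, ω₂=0.879
apply F[8]=-20.000 → step 9: x=-0.226, v=-2.554, θ₁=-0.021, ω₁=2.043, θ₂=0.037, ω₂=0.921
apply F[9]=-20.000 → step 10: x=-0.280, v=-2.857, θ₁=0.023, ω₁=2.356, θ₂=0.056, ω₂=0.941
apply F[10]=-20.000 → step 11: x=-0.340, v=-3.162, θ₁=0.073, ω₁=2.688, θ₂=0.075, ω₂=0.946
apply F[11]=-10.482 → step 12: x=-0.405, v=-3.322, θ₁=0.129, ω₁=2.879, θ₂=0.094, ω₂=0.945
apply F[12]=+17.463 → step 13: x=-0.469, v=-3.067, θ₁=0.184, ω₁=2.652, θ₂=0.113, ω₂=0.924
apply F[13]=+20.000 → step 14: x=-0.527, v=-2.781, θ₁=0.235, ω₁=2.418, θ₂=0.131, ω₂=0.875
apply F[14]=+20.000 → step 15: x=-0.580, v=-2.503, θ₁=0.281, ω₁=2.220, θ₂=0.147, ω₂=0.795
apply F[15]=+20.000 → step 16: x=-0.628, v=-2.234, θ₁=0.324, ω₁=2.057, θ₂=0.162, ω₂=0.682
apply F[16]=+20.000 → step 17: x=-0.670, v=-1.973, θ₁=0.364, ω₁=1.927, θ₂=0.174, ω₂=0.536
apply F[17]=+20.000 → step 18: x=-0.706, v=-1.718, θ₁=0.401, ω₁=1.829, θ₂=0.183, ω₂=0.359
apply F[18]=+20.000 → step 19: x=-0.738, v=-1.469, θ₁=0.437, ω₁=1.759, θ₂=0.189, ω₂=0.151
Max |angle| over trajectory = 0.437 rad; bound = 0.472 → within bound.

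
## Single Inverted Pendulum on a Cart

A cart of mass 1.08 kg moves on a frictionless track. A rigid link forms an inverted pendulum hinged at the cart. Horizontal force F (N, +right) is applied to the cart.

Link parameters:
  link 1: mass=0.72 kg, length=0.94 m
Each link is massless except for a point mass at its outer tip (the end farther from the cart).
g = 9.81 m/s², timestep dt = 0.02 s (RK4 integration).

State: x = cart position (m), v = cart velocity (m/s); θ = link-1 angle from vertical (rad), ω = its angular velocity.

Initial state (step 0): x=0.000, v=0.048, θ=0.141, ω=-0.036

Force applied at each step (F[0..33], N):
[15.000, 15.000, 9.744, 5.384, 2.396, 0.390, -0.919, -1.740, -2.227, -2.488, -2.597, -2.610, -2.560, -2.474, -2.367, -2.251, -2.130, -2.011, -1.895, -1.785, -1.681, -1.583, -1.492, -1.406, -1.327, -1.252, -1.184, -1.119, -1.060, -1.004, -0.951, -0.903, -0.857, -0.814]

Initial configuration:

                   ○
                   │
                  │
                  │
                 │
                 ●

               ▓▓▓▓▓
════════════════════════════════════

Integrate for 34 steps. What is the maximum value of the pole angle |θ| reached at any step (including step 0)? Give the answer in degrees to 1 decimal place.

apply F[0]=+15.000 → step 1: x=0.004, v=0.304, θ=0.138, ω=-0.277
apply F[1]=+15.000 → step 2: x=0.012, v=0.562, θ=0.130, ω=-0.521
apply F[2]=+9.744 → step 3: x=0.025, v=0.725, θ=0.118, ω=-0.667
apply F[3]=+5.384 → step 4: x=0.040, v=0.811, θ=0.104, ω=-0.734
apply F[4]=+2.396 → step 5: x=0.057, v=0.843, θ=0.089, ω=-0.748
apply F[5]=+0.390 → step 6: x=0.074, v=0.840, θ=0.074, ω=-0.728
apply F[6]=-0.919 → step 7: x=0.090, v=0.815, θ=0.060, ω=-0.687
apply F[7]=-1.740 → step 8: x=0.106, v=0.776, θ=0.047, ω=-0.635
apply F[8]=-2.227 → step 9: x=0.121, v=0.729, θ=0.035, ω=-0.577
apply F[9]=-2.488 → step 10: x=0.135, v=0.680, θ=0.024, ω=-0.518
apply F[10]=-2.597 → step 11: x=0.148, v=0.629, θ=0.014, ω=-0.460
apply F[11]=-2.610 → step 12: x=0.161, v=0.580, θ=0.006, ω=-0.405
apply F[12]=-2.560 → step 13: x=0.172, v=0.532, θ=-0.002, ω=-0.354
apply F[13]=-2.474 → step 14: x=0.182, v=0.487, θ=-0.009, ω=-0.307
apply F[14]=-2.367 → step 15: x=0.191, v=0.445, θ=-0.014, ω=-0.265
apply F[15]=-2.251 → step 16: x=0.200, v=0.405, θ=-0.019, ω=-0.226
apply F[16]=-2.130 → step 17: x=0.207, v=0.368, θ=-0.023, ω=-0.192
apply F[17]=-2.011 → step 18: x=0.214, v=0.334, θ=-0.027, ω=-0.161
apply F[18]=-1.895 → step 19: x=0.221, v=0.303, θ=-0.030, ω=-0.134
apply F[19]=-1.785 → step 20: x=0.227, v=0.274, θ=-0.032, ω=-0.109
apply F[20]=-1.681 → step 21: x=0.232, v=0.247, θ=-0.034, ω=-0.088
apply F[21]=-1.583 → step 22: x=0.236, v=0.223, θ=-0.036, ω=-0.069
apply F[22]=-1.492 → step 23: x=0.241, v=0.200, θ=-0.037, ω=-0.052
apply F[23]=-1.406 → step 24: x=0.244, v=0.179, θ=-0.038, ω=-0.038
apply F[24]=-1.327 → step 25: x=0.248, v=0.159, θ=-0.039, ω=-0.025
apply F[25]=-1.252 → step 26: x=0.251, v=0.141, θ=-0.039, ω=-0.014
apply F[26]=-1.184 → step 27: x=0.253, v=0.124, θ=-0.039, ω=-0.004
apply F[27]=-1.119 → step 28: x=0.256, v=0.109, θ=-0.039, ω=0.005
apply F[28]=-1.060 → step 29: x=0.258, v=0.094, θ=-0.039, ω=0.012
apply F[29]=-1.004 → step 30: x=0.260, v=0.081, θ=-0.039, ω=0.018
apply F[30]=-0.951 → step 31: x=0.261, v=0.068, θ=-0.038, ω=0.023
apply F[31]=-0.903 → step 32: x=0.262, v=0.056, θ=-0.038, ω=0.028
apply F[32]=-0.857 → step 33: x=0.263, v=0.045, θ=-0.037, ω=0.032
apply F[33]=-0.814 → step 34: x=0.264, v=0.035, θ=-0.036, ω=0.035
Max |angle| over trajectory = 0.141 rad = 8.1°.

Answer: 8.1°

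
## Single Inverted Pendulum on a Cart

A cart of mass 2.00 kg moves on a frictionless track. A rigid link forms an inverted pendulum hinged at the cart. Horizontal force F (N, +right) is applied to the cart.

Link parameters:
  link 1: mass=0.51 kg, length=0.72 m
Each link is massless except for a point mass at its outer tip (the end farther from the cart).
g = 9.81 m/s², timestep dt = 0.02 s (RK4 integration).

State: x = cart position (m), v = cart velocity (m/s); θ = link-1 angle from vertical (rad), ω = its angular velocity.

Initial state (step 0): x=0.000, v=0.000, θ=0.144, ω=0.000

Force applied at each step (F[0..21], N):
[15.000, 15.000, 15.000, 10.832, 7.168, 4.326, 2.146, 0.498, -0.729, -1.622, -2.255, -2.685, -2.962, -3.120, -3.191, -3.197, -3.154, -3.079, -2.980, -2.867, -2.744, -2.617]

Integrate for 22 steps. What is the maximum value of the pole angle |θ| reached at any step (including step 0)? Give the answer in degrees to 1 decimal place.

Answer: 8.3°

Derivation:
apply F[0]=+15.000 → step 1: x=0.001, v=0.142, θ=0.142, ω=-0.156
apply F[1]=+15.000 → step 2: x=0.006, v=0.285, θ=0.138, ω=-0.314
apply F[2]=+15.000 → step 3: x=0.013, v=0.427, θ=0.130, ω=-0.474
apply F[3]=+10.832 → step 4: x=0.022, v=0.529, θ=0.119, ω=-0.581
apply F[4]=+7.168 → step 5: x=0.034, v=0.595, θ=0.107, ω=-0.641
apply F[5]=+4.326 → step 6: x=0.046, v=0.634, θ=0.094, ω=-0.667
apply F[6]=+2.146 → step 7: x=0.059, v=0.651, θ=0.081, ω=-0.667
apply F[7]=+0.498 → step 8: x=0.072, v=0.652, θ=0.068, ω=-0.648
apply F[8]=-0.729 → step 9: x=0.085, v=0.642, θ=0.055, ω=-0.618
apply F[9]=-1.622 → step 10: x=0.097, v=0.623, θ=0.043, ω=-0.579
apply F[10]=-2.255 → step 11: x=0.110, v=0.599, θ=0.032, ω=-0.535
apply F[11]=-2.685 → step 12: x=0.121, v=0.571, θ=0.022, ω=-0.488
apply F[12]=-2.962 → step 13: x=0.132, v=0.540, θ=0.012, ω=-0.441
apply F[13]=-3.120 → step 14: x=0.143, v=0.509, θ=0.004, ω=-0.395
apply F[14]=-3.191 → step 15: x=0.153, v=0.477, θ=-0.004, ω=-0.351
apply F[15]=-3.197 → step 16: x=0.162, v=0.445, θ=-0.010, ω=-0.309
apply F[16]=-3.154 → step 17: x=0.171, v=0.414, θ=-0.016, ω=-0.269
apply F[17]=-3.079 → step 18: x=0.179, v=0.384, θ=-0.021, ω=-0.233
apply F[18]=-2.980 → step 19: x=0.186, v=0.356, θ=-0.025, ω=-0.200
apply F[19]=-2.867 → step 20: x=0.193, v=0.329, θ=-0.029, ω=-0.169
apply F[20]=-2.744 → step 21: x=0.199, v=0.303, θ=-0.032, ω=-0.141
apply F[21]=-2.617 → step 22: x=0.205, v=0.278, θ=-0.035, ω=-0.116
Max |angle| over trajectory = 0.144 rad = 8.3°.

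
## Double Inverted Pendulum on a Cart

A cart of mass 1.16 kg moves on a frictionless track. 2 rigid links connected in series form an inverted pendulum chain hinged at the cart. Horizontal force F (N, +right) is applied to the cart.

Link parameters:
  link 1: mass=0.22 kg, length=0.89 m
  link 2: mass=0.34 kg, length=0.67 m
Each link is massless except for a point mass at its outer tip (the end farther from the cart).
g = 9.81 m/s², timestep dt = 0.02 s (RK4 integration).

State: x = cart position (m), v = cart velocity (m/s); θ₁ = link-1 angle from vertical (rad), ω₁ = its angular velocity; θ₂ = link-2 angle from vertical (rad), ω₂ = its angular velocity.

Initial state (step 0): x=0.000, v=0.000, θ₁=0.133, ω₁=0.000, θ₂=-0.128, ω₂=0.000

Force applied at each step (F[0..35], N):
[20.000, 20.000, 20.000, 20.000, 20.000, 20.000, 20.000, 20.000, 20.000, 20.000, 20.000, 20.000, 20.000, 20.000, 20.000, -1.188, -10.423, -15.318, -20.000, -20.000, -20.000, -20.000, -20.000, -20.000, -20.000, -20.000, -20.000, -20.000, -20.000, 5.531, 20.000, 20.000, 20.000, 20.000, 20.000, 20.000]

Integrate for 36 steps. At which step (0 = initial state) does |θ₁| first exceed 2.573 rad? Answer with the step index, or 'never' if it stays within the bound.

apply F[0]=+20.000 → step 1: x=0.003, v=0.331, θ₁=0.131, ω₁=-0.247, θ₂=-0.130, ω₂=-0.211
apply F[1]=+20.000 → step 2: x=0.013, v=0.663, θ₁=0.123, ω₁=-0.497, θ₂=-0.136, ω₂=-0.418
apply F[2]=+20.000 → step 3: x=0.030, v=0.996, θ₁=0.111, ω₁=-0.756, θ₂=-0.147, ω₂=-0.616
apply F[3]=+20.000 → step 4: x=0.053, v=1.332, θ₁=0.093, ω₁=-1.028, θ₂=-0.161, ω₂=-0.801
apply F[4]=+20.000 → step 5: x=0.083, v=1.670, θ₁=0.069, ω₁=-1.317, θ₂=-0.179, ω₂=-0.967
apply F[5]=+20.000 → step 6: x=0.120, v=2.010, θ₁=0.040, ω₁=-1.627, θ₂=-0.199, ω₂=-1.108
apply F[6]=+20.000 → step 7: x=0.164, v=2.354, θ₁=0.004, ω₁=-1.962, θ₂=-0.223, ω₂=-1.218
apply F[7]=+20.000 → step 8: x=0.214, v=2.699, θ₁=-0.039, ω₁=-2.324, θ₂=-0.248, ω₂=-1.292
apply F[8]=+20.000 → step 9: x=0.272, v=3.045, θ₁=-0.089, ω₁=-2.714, θ₂=-0.274, ω₂=-1.326
apply F[9]=+20.000 → step 10: x=0.336, v=3.389, θ₁=-0.147, ω₁=-3.129, θ₂=-0.301, ω₂=-1.319
apply F[10]=+20.000 → step 11: x=0.407, v=3.727, θ₁=-0.214, ω₁=-3.561, θ₂=-0.327, ω₂=-1.280
apply F[11]=+20.000 → step 12: x=0.485, v=4.053, θ₁=-0.290, ω₁=-3.995, θ₂=-0.352, ω₂=-1.229
apply F[12]=+20.000 → step 13: x=0.569, v=4.360, θ₁=-0.374, ω₁=-4.406, θ₂=-0.376, ω₂=-1.201
apply F[13]=+20.000 → step 14: x=0.659, v=4.641, θ₁=-0.466, ω₁=-4.766, θ₂=-0.400, ω₂=-1.241
apply F[14]=+20.000 → step 15: x=0.754, v=4.893, θ₁=-0.564, ω₁=-5.051, θ₂=-0.426, ω₂=-1.392
apply F[15]=-1.188 → step 16: x=0.851, v=4.804, θ₁=-0.665, ω₁=-5.020, θ₂=-0.456, ω₂=-1.553
apply F[16]=-10.423 → step 17: x=0.945, v=4.577, θ₁=-0.764, ω₁=-4.906, θ₂=-0.488, ω₂=-1.689
apply F[17]=-15.318 → step 18: x=1.034, v=4.285, θ₁=-0.861, ω₁=-4.791, θ₂=-0.523, ω₂=-1.783
apply F[18]=-20.000 → step 19: x=1.116, v=3.932, θ₁=-0.956, ω₁=-4.698, θ₂=-0.559, ω₂=-1.812
apply F[19]=-20.000 → step 20: x=1.191, v=3.582, θ₁=-1.049, ω₁=-4.653, θ₂=-0.595, ω₂=-1.828
apply F[20]=-20.000 → step 21: x=1.259, v=3.234, θ₁=-1.142, ω₁=-4.651, θ₂=-0.632, ω₂=-1.842
apply F[21]=-20.000 → step 22: x=1.321, v=2.885, θ₁=-1.235, ω₁=-4.685, θ₂=-0.669, ω₂=-1.861
apply F[22]=-20.000 → step 23: x=1.375, v=2.532, θ₁=-1.330, ω₁=-4.752, θ₂=-0.707, ω₂=-1.898
apply F[23]=-20.000 → step 24: x=1.422, v=2.174, θ₁=-1.426, ω₁=-4.847, θ₂=-0.745, ω₂=-1.964
apply F[24]=-20.000 → step 25: x=1.462, v=1.809, θ₁=-1.524, ω₁=-4.966, θ₂=-0.785, ω₂=-2.069
apply F[25]=-20.000 → step 26: x=1.494, v=1.435, θ₁=-1.625, ω₁=-5.106, θ₂=-0.828, ω₂=-2.228
apply F[26]=-20.000 → step 27: x=1.519, v=1.051, θ₁=-1.728, ω₁=-5.264, θ₂=-0.875, ω₂=-2.453
apply F[27]=-20.000 → step 28: x=1.536, v=0.657, θ₁=-1.835, ω₁=-5.436, θ₂=-0.927, ω₂=-2.759
apply F[28]=-20.000 → step 29: x=1.545, v=0.252, θ₁=-1.946, ω₁=-5.615, θ₂=-0.986, ω₂=-3.161
apply F[29]=+5.531 → step 30: x=1.550, v=0.209, θ₁=-2.057, ω₁=-5.480, θ₂=-1.059, ω₂=-4.157
apply F[30]=+20.000 → step 31: x=1.556, v=0.387, θ₁=-2.162, ω₁=-5.069, θ₂=-1.155, ω₂=-5.456
apply F[31]=+20.000 → step 32: x=1.565, v=0.575, θ₁=-2.259, ω₁=-4.512, θ₂=-1.277, ω₂=-6.745
apply F[32]=+20.000 → step 33: x=1.579, v=0.770, θ₁=-2.342, ω₁=-3.782, θ₂=-1.425, ω₂=-8.035
apply F[33]=+20.000 → step 34: x=1.596, v=0.961, θ₁=-2.408, ω₁=-2.859, θ₂=-1.599, ω₂=-9.367
apply F[34]=+20.000 → step 35: x=1.617, v=1.126, θ₁=-2.455, ω₁=-1.748, θ₂=-1.801, ω₂=-10.821
apply F[35]=+20.000 → step 36: x=1.641, v=1.222, θ₁=-2.478, ω₁=-0.523, θ₂=-2.033, ω₂=-12.453
max |θ₁| = 2.478 ≤ 2.573 over all 37 states.

Answer: never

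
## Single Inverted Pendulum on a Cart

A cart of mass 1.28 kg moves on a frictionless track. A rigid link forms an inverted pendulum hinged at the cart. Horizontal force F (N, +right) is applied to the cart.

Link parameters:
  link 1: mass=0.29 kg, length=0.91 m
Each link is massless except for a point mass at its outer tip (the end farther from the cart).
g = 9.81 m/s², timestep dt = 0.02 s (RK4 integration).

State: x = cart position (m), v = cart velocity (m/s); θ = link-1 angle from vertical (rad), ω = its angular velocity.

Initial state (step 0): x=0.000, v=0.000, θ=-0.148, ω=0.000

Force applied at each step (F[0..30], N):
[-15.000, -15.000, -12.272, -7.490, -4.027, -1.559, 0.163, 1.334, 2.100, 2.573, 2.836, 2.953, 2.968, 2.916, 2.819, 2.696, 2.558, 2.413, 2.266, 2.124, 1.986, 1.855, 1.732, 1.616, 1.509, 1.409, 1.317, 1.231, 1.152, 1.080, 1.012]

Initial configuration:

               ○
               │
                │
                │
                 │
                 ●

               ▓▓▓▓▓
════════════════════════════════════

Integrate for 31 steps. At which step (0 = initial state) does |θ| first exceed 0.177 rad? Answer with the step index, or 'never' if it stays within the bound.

apply F[0]=-15.000 → step 1: x=-0.002, v=-0.227, θ=-0.146, ω=0.215
apply F[1]=-15.000 → step 2: x=-0.009, v=-0.454, θ=-0.139, ω=0.431
apply F[2]=-12.272 → step 3: x=-0.020, v=-0.639, θ=-0.129, ω=0.604
apply F[3]=-7.490 → step 4: x=-0.034, v=-0.751, θ=-0.116, ω=0.699
apply F[4]=-4.027 → step 5: x=-0.049, v=-0.809, θ=-0.102, ω=0.739
apply F[5]=-1.559 → step 6: x=-0.066, v=-0.829, θ=-0.087, ω=0.741
apply F[6]=+0.163 → step 7: x=-0.082, v=-0.823, θ=-0.072, ω=0.718
apply F[7]=+1.334 → step 8: x=-0.099, v=-0.800, θ=-0.058, ω=0.678
apply F[8]=+2.100 → step 9: x=-0.114, v=-0.765, θ=-0.045, ω=0.628
apply F[9]=+2.573 → step 10: x=-0.129, v=-0.723, θ=-0.033, ω=0.574
apply F[10]=+2.836 → step 11: x=-0.143, v=-0.677, θ=-0.022, ω=0.518
apply F[11]=+2.953 → step 12: x=-0.156, v=-0.630, θ=-0.013, ω=0.463
apply F[12]=+2.968 → step 13: x=-0.168, v=-0.584, θ=-0.004, ω=0.410
apply F[13]=+2.916 → step 14: x=-0.180, v=-0.538, θ=0.004, ω=0.360
apply F[14]=+2.819 → step 15: x=-0.190, v=-0.494, θ=0.011, ω=0.313
apply F[15]=+2.696 → step 16: x=-0.199, v=-0.453, θ=0.016, ω=0.270
apply F[16]=+2.558 → step 17: x=-0.208, v=-0.414, θ=0.021, ω=0.232
apply F[17]=+2.413 → step 18: x=-0.216, v=-0.377, θ=0.026, ω=0.196
apply F[18]=+2.266 → step 19: x=-0.223, v=-0.343, θ=0.029, ω=0.165
apply F[19]=+2.124 → step 20: x=-0.230, v=-0.311, θ=0.032, ω=0.137
apply F[20]=+1.986 → step 21: x=-0.236, v=-0.282, θ=0.035, ω=0.111
apply F[21]=+1.855 → step 22: x=-0.241, v=-0.254, θ=0.037, ω=0.089
apply F[22]=+1.732 → step 23: x=-0.246, v=-0.229, θ=0.038, ω=0.069
apply F[23]=+1.616 → step 24: x=-0.250, v=-0.205, θ=0.040, ω=0.052
apply F[24]=+1.509 → step 25: x=-0.254, v=-0.184, θ=0.041, ω=0.037
apply F[25]=+1.409 → step 26: x=-0.258, v=-0.163, θ=0.041, ω=0.023
apply F[26]=+1.317 → step 27: x=-0.261, v=-0.145, θ=0.041, ω=0.012
apply F[27]=+1.231 → step 28: x=-0.263, v=-0.127, θ=0.042, ω=0.001
apply F[28]=+1.152 → step 29: x=-0.266, v=-0.111, θ=0.042, ω=-0.007
apply F[29]=+1.080 → step 30: x=-0.268, v=-0.096, θ=0.041, ω=-0.015
apply F[30]=+1.012 → step 31: x=-0.270, v=-0.082, θ=0.041, ω=-0.021
max |θ| = 0.148 ≤ 0.177 over all 32 states.

Answer: never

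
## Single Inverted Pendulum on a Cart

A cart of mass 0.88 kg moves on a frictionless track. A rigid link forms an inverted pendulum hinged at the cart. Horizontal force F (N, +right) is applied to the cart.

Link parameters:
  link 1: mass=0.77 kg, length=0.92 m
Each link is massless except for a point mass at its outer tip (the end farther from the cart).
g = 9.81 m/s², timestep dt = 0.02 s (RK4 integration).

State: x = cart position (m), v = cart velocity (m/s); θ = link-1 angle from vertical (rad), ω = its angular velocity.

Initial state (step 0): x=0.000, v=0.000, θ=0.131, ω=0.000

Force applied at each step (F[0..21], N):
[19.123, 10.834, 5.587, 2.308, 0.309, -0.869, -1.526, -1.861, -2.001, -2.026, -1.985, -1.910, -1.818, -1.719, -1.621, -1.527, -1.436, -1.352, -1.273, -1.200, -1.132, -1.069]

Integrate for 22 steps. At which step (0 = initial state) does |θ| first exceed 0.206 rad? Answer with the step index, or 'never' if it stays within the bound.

Answer: never

Derivation:
apply F[0]=+19.123 → step 1: x=0.004, v=0.407, θ=0.127, ω=-0.411
apply F[1]=+10.834 → step 2: x=0.014, v=0.630, θ=0.117, ω=-0.626
apply F[2]=+5.587 → step 3: x=0.028, v=0.738, θ=0.103, ω=-0.719
apply F[3]=+2.308 → step 4: x=0.043, v=0.774, θ=0.089, ω=-0.738
apply F[4]=+0.309 → step 5: x=0.059, v=0.768, θ=0.074, ω=-0.714
apply F[5]=-0.869 → step 6: x=0.074, v=0.738, θ=0.060, ω=-0.667
apply F[6]=-1.526 → step 7: x=0.088, v=0.694, θ=0.048, ω=-0.608
apply F[7]=-1.861 → step 8: x=0.101, v=0.645, θ=0.036, ω=-0.546
apply F[8]=-2.001 → step 9: x=0.114, v=0.595, θ=0.026, ω=-0.484
apply F[9]=-2.026 → step 10: x=0.125, v=0.545, θ=0.017, ω=-0.426
apply F[10]=-1.985 → step 11: x=0.136, v=0.498, θ=0.009, ω=-0.372
apply F[11]=-1.910 → step 12: x=0.145, v=0.453, θ=0.002, ω=-0.323
apply F[12]=-1.818 → step 13: x=0.154, v=0.412, θ=-0.004, ω=-0.278
apply F[13]=-1.719 → step 14: x=0.162, v=0.375, θ=-0.010, ω=-0.239
apply F[14]=-1.621 → step 15: x=0.169, v=0.340, θ=-0.014, ω=-0.203
apply F[15]=-1.527 → step 16: x=0.175, v=0.308, θ=-0.018, ω=-0.172
apply F[16]=-1.436 → step 17: x=0.181, v=0.278, θ=-0.021, ω=-0.144
apply F[17]=-1.352 → step 18: x=0.186, v=0.251, θ=-0.023, ω=-0.120
apply F[18]=-1.273 → step 19: x=0.191, v=0.227, θ=-0.026, ω=-0.098
apply F[19]=-1.200 → step 20: x=0.196, v=0.204, θ=-0.027, ω=-0.079
apply F[20]=-1.132 → step 21: x=0.199, v=0.183, θ=-0.029, ω=-0.062
apply F[21]=-1.069 → step 22: x=0.203, v=0.164, θ=-0.030, ω=-0.048
max |θ| = 0.131 ≤ 0.206 over all 23 states.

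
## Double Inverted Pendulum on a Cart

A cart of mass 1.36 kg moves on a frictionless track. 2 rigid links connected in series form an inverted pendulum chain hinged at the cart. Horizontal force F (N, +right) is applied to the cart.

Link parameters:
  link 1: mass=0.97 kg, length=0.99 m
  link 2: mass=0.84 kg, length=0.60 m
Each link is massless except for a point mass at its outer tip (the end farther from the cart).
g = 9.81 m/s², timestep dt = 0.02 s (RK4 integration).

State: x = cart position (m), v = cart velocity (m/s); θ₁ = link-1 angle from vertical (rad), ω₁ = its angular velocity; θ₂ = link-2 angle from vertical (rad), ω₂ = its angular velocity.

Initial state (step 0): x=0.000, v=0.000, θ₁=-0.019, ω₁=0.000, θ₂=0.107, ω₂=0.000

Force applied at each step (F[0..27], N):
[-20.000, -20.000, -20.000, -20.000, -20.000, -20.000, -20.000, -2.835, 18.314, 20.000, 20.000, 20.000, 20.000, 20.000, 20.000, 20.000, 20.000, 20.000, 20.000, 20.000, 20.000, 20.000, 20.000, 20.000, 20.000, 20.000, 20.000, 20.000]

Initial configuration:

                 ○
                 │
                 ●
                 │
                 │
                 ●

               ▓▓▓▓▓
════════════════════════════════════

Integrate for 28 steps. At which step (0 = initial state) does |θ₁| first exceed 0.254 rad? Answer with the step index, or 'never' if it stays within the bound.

Answer: 11

Derivation:
apply F[0]=-20.000 → step 1: x=-0.003, v=-0.289, θ₁=-0.016, ω₁=0.267, θ₂=0.108, ω₂=0.077
apply F[1]=-20.000 → step 2: x=-0.012, v=-0.580, θ₁=-0.008, ω₁=0.538, θ₂=0.110, ω₂=0.150
apply F[2]=-20.000 → step 3: x=-0.026, v=-0.874, θ₁=0.005, ω₁=0.816, θ₂=0.114, ω₂=0.216
apply F[3]=-20.000 → step 4: x=-0.047, v=-1.171, θ₁=0.024, ω₁=1.104, θ₂=0.119, ω₂=0.270
apply F[4]=-20.000 → step 5: x=-0.073, v=-1.473, θ₁=0.049, ω₁=1.404, θ₂=0.124, ω₂=0.310
apply F[5]=-20.000 → step 6: x=-0.105, v=-1.777, θ₁=0.081, ω₁=1.717, θ₂=0.131, ω₂=0.335
apply F[6]=-20.000 → step 7: x=-0.144, v=-2.084, θ₁=0.118, ω₁=2.042, θ₂=0.138, ω₂=0.346
apply F[7]=-2.835 → step 8: x=-0.186, v=-2.144, θ₁=0.160, ω₁=2.129, θ₂=0.145, ω₂=0.347
apply F[8]=+18.314 → step 9: x=-0.227, v=-1.911, θ₁=0.201, ω₁=1.937, θ₂=0.152, ω₂=0.331
apply F[9]=+20.000 → step 10: x=-0.263, v=-1.668, θ₁=0.237, ω₁=1.751, θ₂=0.158, ω₂=0.296
apply F[10]=+20.000 → step 11: x=-0.294, v=-1.438, θ₁=0.271, ω₁=1.591, θ₂=0.163, ω₂=0.240
apply F[11]=+20.000 → step 12: x=-0.320, v=-1.219, θ₁=0.301, ω₁=1.456, θ₂=0.167, ω₂=0.165
apply F[12]=+20.000 → step 13: x=-0.343, v=-1.011, θ₁=0.329, ω₁=1.344, θ₂=0.170, ω₂=0.070
apply F[13]=+20.000 → step 14: x=-0.361, v=-0.812, θ₁=0.355, ω₁=1.253, θ₂=0.170, ω₂=-0.043
apply F[14]=+20.000 → step 15: x=-0.375, v=-0.621, θ₁=0.379, ω₁=1.180, θ₂=0.168, ω₂=-0.175
apply F[15]=+20.000 → step 16: x=-0.386, v=-0.436, θ₁=0.402, ω₁=1.124, θ₂=0.163, ω₂=-0.325
apply F[16]=+20.000 → step 17: x=-0.393, v=-0.257, θ₁=0.424, ω₁=1.083, θ₂=0.155, ω₂=-0.493
apply F[17]=+20.000 → step 18: x=-0.396, v=-0.082, θ₁=0.446, ω₁=1.057, θ₂=0.143, ω₂=-0.680
apply F[18]=+20.000 → step 19: x=-0.396, v=0.090, θ₁=0.467, ω₁=1.042, θ₂=0.127, ω₂=-0.884
apply F[19]=+20.000 → step 20: x=-0.392, v=0.259, θ₁=0.488, ω₁=1.037, θ₂=0.108, ω₂=-1.107
apply F[20]=+20.000 → step 21: x=-0.385, v=0.428, θ₁=0.508, ω₁=1.041, θ₂=0.083, ω₂=-1.347
apply F[21]=+20.000 → step 22: x=-0.375, v=0.597, θ₁=0.529, ω₁=1.051, θ₂=0.054, ω₂=-1.605
apply F[22]=+20.000 → step 23: x=-0.362, v=0.766, θ₁=0.550, ω₁=1.065, θ₂=0.019, ω₂=-1.877
apply F[23]=+20.000 → step 24: x=-0.345, v=0.938, θ₁=0.572, ω₁=1.080, θ₂=-0.022, ω₂=-2.164
apply F[24]=+20.000 → step 25: x=-0.324, v=1.112, θ₁=0.594, ω₁=1.092, θ₂=-0.068, ω₂=-2.462
apply F[25]=+20.000 → step 26: x=-0.300, v=1.290, θ₁=0.615, ω₁=1.099, θ₂=-0.120, ω₂=-2.770
apply F[26]=+20.000 → step 27: x=-0.272, v=1.470, θ₁=0.637, ω₁=1.096, θ₂=-0.179, ω₂=-3.086
apply F[27]=+20.000 → step 28: x=-0.241, v=1.654, θ₁=0.659, ω₁=1.083, θ₂=-0.244, ω₂=-3.410
|θ₁| = 0.271 > 0.254 first at step 11.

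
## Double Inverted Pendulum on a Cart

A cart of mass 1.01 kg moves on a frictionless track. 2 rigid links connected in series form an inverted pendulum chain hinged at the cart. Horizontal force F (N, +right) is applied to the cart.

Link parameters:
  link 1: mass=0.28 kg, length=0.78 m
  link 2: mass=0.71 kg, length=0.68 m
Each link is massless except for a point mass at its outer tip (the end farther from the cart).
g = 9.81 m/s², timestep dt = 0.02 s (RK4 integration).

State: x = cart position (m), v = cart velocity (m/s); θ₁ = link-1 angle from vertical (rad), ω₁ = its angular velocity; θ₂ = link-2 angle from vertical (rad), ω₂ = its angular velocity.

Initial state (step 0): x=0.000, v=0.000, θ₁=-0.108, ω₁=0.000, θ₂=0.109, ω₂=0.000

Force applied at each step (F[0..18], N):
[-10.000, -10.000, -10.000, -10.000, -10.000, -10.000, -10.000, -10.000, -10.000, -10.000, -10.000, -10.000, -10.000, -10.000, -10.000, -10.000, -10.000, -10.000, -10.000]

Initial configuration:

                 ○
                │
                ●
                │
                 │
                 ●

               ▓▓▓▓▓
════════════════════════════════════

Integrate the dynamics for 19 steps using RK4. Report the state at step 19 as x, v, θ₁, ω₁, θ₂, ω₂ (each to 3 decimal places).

apply F[0]=-10.000 → step 1: x=-0.002, v=-0.178, θ₁=-0.107, ω₁=0.069, θ₂=0.111, ω₂=0.215
apply F[1]=-10.000 → step 2: x=-0.007, v=-0.356, θ₁=-0.105, ω₁=0.138, θ₂=0.118, ω₂=0.431
apply F[2]=-10.000 → step 3: x=-0.016, v=-0.535, θ₁=-0.102, ω₁=0.208, θ₂=0.128, ω₂=0.648
apply F[3]=-10.000 → step 4: x=-0.029, v=-0.716, θ₁=-0.097, ω₁=0.281, θ₂=0.144, ω₂=0.868
apply F[4]=-10.000 → step 5: x=-0.045, v=-0.897, θ₁=-0.091, ω₁=0.358, θ₂=0.163, ω₂=1.091
apply F[5]=-10.000 → step 6: x=-0.064, v=-1.081, θ₁=-0.083, ω₁=0.440, θ₂=0.187, ω₂=1.315
apply F[6]=-10.000 → step 7: x=-0.088, v=-1.267, θ₁=-0.073, ω₁=0.530, θ₂=0.216, ω₂=1.540
apply F[7]=-10.000 → step 8: x=-0.115, v=-1.456, θ₁=-0.061, ω₁=0.631, θ₂=0.249, ω₂=1.763
apply F[8]=-10.000 → step 9: x=-0.146, v=-1.647, θ₁=-0.048, ω₁=0.746, θ₂=0.286, ω₂=1.981
apply F[9]=-10.000 → step 10: x=-0.181, v=-1.840, θ₁=-0.031, ω₁=0.880, θ₂=0.328, ω₂=2.191
apply F[10]=-10.000 → step 11: x=-0.220, v=-2.036, θ₁=-0.012, ω₁=1.035, θ₂=0.374, ω₂=2.387
apply F[11]=-10.000 → step 12: x=-0.262, v=-2.234, θ₁=0.010, ω₁=1.216, θ₂=0.423, ω₂=2.564
apply F[12]=-10.000 → step 13: x=-0.309, v=-2.433, θ₁=0.037, ω₁=1.426, θ₂=0.476, ω₂=2.718
apply F[13]=-10.000 → step 14: x=-0.360, v=-2.634, θ₁=0.068, ω₁=1.669, θ₂=0.532, ω₂=2.841
apply F[14]=-10.000 → step 15: x=-0.415, v=-2.835, θ₁=0.104, ω₁=1.947, θ₂=0.590, ω₂=2.926
apply F[15]=-10.000 → step 16: x=-0.473, v=-3.035, θ₁=0.146, ω₁=2.262, θ₂=0.649, ω₂=2.967
apply F[16]=-10.000 → step 17: x=-0.536, v=-3.232, θ₁=0.194, ω₁=2.613, θ₂=0.708, ω₂=2.956
apply F[17]=-10.000 → step 18: x=-0.602, v=-3.424, θ₁=0.250, ω₁=3.001, θ₂=0.766, ω₂=2.882
apply F[18]=-10.000 → step 19: x=-0.673, v=-3.606, θ₁=0.315, ω₁=3.423, θ₂=0.823, ω₂=2.739

Answer: x=-0.673, v=-3.606, θ₁=0.315, ω₁=3.423, θ₂=0.823, ω₂=2.739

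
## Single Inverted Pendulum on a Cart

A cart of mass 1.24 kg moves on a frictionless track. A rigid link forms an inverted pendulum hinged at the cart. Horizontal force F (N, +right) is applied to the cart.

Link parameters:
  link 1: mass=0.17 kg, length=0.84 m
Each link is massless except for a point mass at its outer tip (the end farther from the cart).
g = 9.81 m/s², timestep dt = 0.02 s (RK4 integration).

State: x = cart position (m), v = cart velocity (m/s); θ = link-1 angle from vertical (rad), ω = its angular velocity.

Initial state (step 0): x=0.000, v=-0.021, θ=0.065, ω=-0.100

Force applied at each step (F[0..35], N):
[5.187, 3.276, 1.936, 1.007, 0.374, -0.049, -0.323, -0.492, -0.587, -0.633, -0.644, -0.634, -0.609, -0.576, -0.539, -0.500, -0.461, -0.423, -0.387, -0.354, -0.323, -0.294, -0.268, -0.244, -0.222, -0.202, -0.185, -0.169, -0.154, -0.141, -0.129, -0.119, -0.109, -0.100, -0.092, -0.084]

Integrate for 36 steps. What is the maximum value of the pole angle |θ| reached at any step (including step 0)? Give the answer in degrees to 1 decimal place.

apply F[0]=+5.187 → step 1: x=0.000, v=0.061, θ=0.062, ω=-0.182
apply F[1]=+3.276 → step 2: x=0.002, v=0.112, θ=0.058, ω=-0.229
apply F[2]=+1.936 → step 3: x=0.005, v=0.142, θ=0.053, ω=-0.252
apply F[3]=+1.007 → step 4: x=0.008, v=0.157, θ=0.048, ω=-0.257
apply F[4]=+0.374 → step 5: x=0.011, v=0.162, θ=0.043, ω=-0.252
apply F[5]=-0.049 → step 6: x=0.014, v=0.160, θ=0.038, ω=-0.241
apply F[6]=-0.323 → step 7: x=0.017, v=0.153, θ=0.033, ω=-0.225
apply F[7]=-0.492 → step 8: x=0.020, v=0.145, θ=0.029, ω=-0.207
apply F[8]=-0.587 → step 9: x=0.023, v=0.135, θ=0.025, ω=-0.189
apply F[9]=-0.633 → step 10: x=0.026, v=0.124, θ=0.022, ω=-0.171
apply F[10]=-0.644 → step 11: x=0.028, v=0.113, θ=0.018, ω=-0.153
apply F[11]=-0.634 → step 12: x=0.030, v=0.102, θ=0.015, ω=-0.136
apply F[12]=-0.609 → step 13: x=0.032, v=0.092, θ=0.013, ω=-0.121
apply F[13]=-0.576 → step 14: x=0.034, v=0.082, θ=0.011, ω=-0.107
apply F[14]=-0.539 → step 15: x=0.035, v=0.073, θ=0.009, ω=-0.094
apply F[15]=-0.500 → step 16: x=0.037, v=0.065, θ=0.007, ω=-0.082
apply F[16]=-0.461 → step 17: x=0.038, v=0.057, θ=0.005, ω=-0.072
apply F[17]=-0.423 → step 18: x=0.039, v=0.051, θ=0.004, ω=-0.062
apply F[18]=-0.387 → step 19: x=0.040, v=0.044, θ=0.003, ω=-0.054
apply F[19]=-0.354 → step 20: x=0.041, v=0.038, θ=0.002, ω=-0.046
apply F[20]=-0.323 → step 21: x=0.041, v=0.033, θ=0.001, ω=-0.040
apply F[21]=-0.294 → step 22: x=0.042, v=0.028, θ=0.000, ω=-0.034
apply F[22]=-0.268 → step 23: x=0.043, v=0.024, θ=-0.000, ω=-0.029
apply F[23]=-0.244 → step 24: x=0.043, v=0.020, θ=-0.001, ω=-0.024
apply F[24]=-0.222 → step 25: x=0.043, v=0.017, θ=-0.001, ω=-0.020
apply F[25]=-0.202 → step 26: x=0.044, v=0.013, θ=-0.002, ω=-0.017
apply F[26]=-0.185 → step 27: x=0.044, v=0.010, θ=-0.002, ω=-0.014
apply F[27]=-0.169 → step 28: x=0.044, v=0.008, θ=-0.002, ω=-0.011
apply F[28]=-0.154 → step 29: x=0.044, v=0.005, θ=-0.002, ω=-0.009
apply F[29]=-0.141 → step 30: x=0.044, v=0.003, θ=-0.003, ω=-0.007
apply F[30]=-0.129 → step 31: x=0.044, v=0.001, θ=-0.003, ω=-0.005
apply F[31]=-0.119 → step 32: x=0.044, v=-0.001, θ=-0.003, ω=-0.004
apply F[32]=-0.109 → step 33: x=0.044, v=-0.002, θ=-0.003, ω=-0.002
apply F[33]=-0.100 → step 34: x=0.044, v=-0.004, θ=-0.003, ω=-0.001
apply F[34]=-0.092 → step 35: x=0.044, v=-0.005, θ=-0.003, ω=-0.000
apply F[35]=-0.084 → step 36: x=0.044, v=-0.007, θ=-0.003, ω=0.001
Max |angle| over trajectory = 0.065 rad = 3.7°.

Answer: 3.7°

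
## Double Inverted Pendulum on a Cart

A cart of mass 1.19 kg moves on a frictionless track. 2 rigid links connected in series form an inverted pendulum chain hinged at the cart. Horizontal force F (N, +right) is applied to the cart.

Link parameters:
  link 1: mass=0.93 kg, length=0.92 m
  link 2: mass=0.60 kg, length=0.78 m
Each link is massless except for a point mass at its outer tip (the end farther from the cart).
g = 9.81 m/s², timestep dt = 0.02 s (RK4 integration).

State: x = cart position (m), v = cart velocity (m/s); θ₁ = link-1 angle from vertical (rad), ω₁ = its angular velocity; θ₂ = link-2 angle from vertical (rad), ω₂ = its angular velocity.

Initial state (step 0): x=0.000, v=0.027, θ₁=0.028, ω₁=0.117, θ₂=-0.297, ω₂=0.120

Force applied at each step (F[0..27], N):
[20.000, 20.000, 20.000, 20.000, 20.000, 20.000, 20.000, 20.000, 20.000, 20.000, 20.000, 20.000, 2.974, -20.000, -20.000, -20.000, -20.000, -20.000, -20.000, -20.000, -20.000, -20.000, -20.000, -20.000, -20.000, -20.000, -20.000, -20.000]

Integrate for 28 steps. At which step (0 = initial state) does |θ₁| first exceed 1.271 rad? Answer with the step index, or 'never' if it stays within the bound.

Answer: 23

Derivation:
apply F[0]=+20.000 → step 1: x=0.004, v=0.356, θ₁=0.027, ω₁=-0.194, θ₂=-0.296, ω₂=-0.009
apply F[1]=+20.000 → step 2: x=0.014, v=0.686, θ₁=0.020, ω₁=-0.508, θ₂=-0.297, ω₂=-0.135
apply F[2]=+20.000 → step 3: x=0.031, v=1.019, θ₁=0.007, ω₁=-0.829, θ₂=-0.301, ω₂=-0.253
apply F[3]=+20.000 → step 4: x=0.055, v=1.356, θ₁=-0.013, ω₁=-1.163, θ₂=-0.307, ω₂=-0.358
apply F[4]=+20.000 → step 5: x=0.086, v=1.697, θ₁=-0.040, ω₁=-1.511, θ₂=-0.315, ω₂=-0.445
apply F[5]=+20.000 → step 6: x=0.123, v=2.041, θ₁=-0.074, ω₁=-1.877, θ₂=-0.325, ω₂=-0.509
apply F[6]=+20.000 → step 7: x=0.167, v=2.387, θ₁=-0.115, ω₁=-2.258, θ₂=-0.336, ω₂=-0.549
apply F[7]=+20.000 → step 8: x=0.218, v=2.729, θ₁=-0.164, ω₁=-2.651, θ₂=-0.347, ω₂=-0.563
apply F[8]=+20.000 → step 9: x=0.276, v=3.059, θ₁=-0.221, ω₁=-3.047, θ₂=-0.358, ω₂=-0.556
apply F[9]=+20.000 → step 10: x=0.341, v=3.368, θ₁=-0.286, ω₁=-3.432, θ₂=-0.369, ω₂=-0.538
apply F[10]=+20.000 → step 11: x=0.411, v=3.646, θ₁=-0.358, ω₁=-3.791, θ₂=-0.380, ω₂=-0.523
apply F[11]=+20.000 → step 12: x=0.486, v=3.882, θ₁=-0.437, ω₁=-4.109, θ₂=-0.390, ω₂=-0.528
apply F[12]=+2.974 → step 13: x=0.564, v=3.855, θ₁=-0.520, ω₁=-4.173, θ₂=-0.401, ω₂=-0.551
apply F[13]=-20.000 → step 14: x=0.637, v=3.537, θ₁=-0.602, ω₁=-3.997, θ₂=-0.412, ω₂=-0.542
apply F[14]=-20.000 → step 15: x=0.705, v=3.239, θ₁=-0.680, ω₁=-3.871, θ₂=-0.422, ω₂=-0.519
apply F[15]=-20.000 → step 16: x=0.767, v=2.954, θ₁=-0.757, ω₁=-3.790, θ₂=-0.432, ω₂=-0.483
apply F[16]=-20.000 → step 17: x=0.823, v=2.679, θ₁=-0.832, ω₁=-3.747, θ₂=-0.442, ω₂=-0.434
apply F[17]=-20.000 → step 18: x=0.874, v=2.409, θ₁=-0.907, ω₁=-3.738, θ₂=-0.450, ω₂=-0.375
apply F[18]=-20.000 → step 19: x=0.920, v=2.140, θ₁=-0.982, ω₁=-3.757, θ₂=-0.457, ω₂=-0.311
apply F[19]=-20.000 → step 20: x=0.960, v=1.869, θ₁=-1.057, ω₁=-3.803, θ₂=-0.462, ω₂=-0.244
apply F[20]=-20.000 → step 21: x=0.994, v=1.593, θ₁=-1.134, ω₁=-3.873, θ₂=-0.466, ω₂=-0.179
apply F[21]=-20.000 → step 22: x=1.024, v=1.308, θ₁=-1.212, ω₁=-3.965, θ₂=-0.469, ω₂=-0.119
apply F[22]=-20.000 → step 23: x=1.047, v=1.013, θ₁=-1.293, ω₁=-4.079, θ₂=-0.471, ω₂=-0.070
apply F[23]=-20.000 → step 24: x=1.064, v=0.704, θ₁=-1.376, ω₁=-4.215, θ₂=-0.472, ω₂=-0.035
apply F[24]=-20.000 → step 25: x=1.075, v=0.379, θ₁=-1.462, ω₁=-4.375, θ₂=-0.473, ω₂=-0.020
apply F[25]=-20.000 → step 26: x=1.079, v=0.034, θ₁=-1.551, ω₁=-4.562, θ₂=-0.473, ω₂=-0.033
apply F[26]=-20.000 → step 27: x=1.076, v=-0.334, θ₁=-1.644, ω₁=-4.779, θ₂=-0.474, ω₂=-0.080
apply F[27]=-20.000 → step 28: x=1.065, v=-0.730, θ₁=-1.742, ω₁=-5.032, θ₂=-0.477, ω₂=-0.173
|θ₁| = 1.293 > 1.271 first at step 23.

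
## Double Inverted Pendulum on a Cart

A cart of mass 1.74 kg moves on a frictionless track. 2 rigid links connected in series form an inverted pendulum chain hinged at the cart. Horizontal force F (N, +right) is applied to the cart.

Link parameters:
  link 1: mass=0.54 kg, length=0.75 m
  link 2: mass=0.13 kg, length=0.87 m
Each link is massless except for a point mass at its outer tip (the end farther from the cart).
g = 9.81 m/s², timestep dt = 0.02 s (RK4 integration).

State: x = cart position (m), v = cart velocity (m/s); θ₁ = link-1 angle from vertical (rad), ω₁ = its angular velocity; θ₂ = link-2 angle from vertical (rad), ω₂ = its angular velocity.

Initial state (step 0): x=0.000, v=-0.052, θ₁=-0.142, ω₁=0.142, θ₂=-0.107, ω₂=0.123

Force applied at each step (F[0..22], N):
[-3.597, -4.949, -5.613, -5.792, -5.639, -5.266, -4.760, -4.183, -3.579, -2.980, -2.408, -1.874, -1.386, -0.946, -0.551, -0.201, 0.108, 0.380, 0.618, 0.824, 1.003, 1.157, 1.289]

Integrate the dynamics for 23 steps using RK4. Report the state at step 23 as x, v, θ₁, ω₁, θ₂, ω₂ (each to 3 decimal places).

Answer: x=-0.194, v=-0.478, θ₁=0.002, ω₁=0.246, θ₂=-0.021, ω₂=0.179

Derivation:
apply F[0]=-3.597 → step 1: x=-0.001, v=-0.083, θ₁=-0.139, ω₁=0.144, θ₂=-0.104, ω₂=0.133
apply F[1]=-4.949 → step 2: x=-0.003, v=-0.129, θ₁=-0.136, ω₁=0.167, θ₂=-0.102, ω₂=0.143
apply F[2]=-5.613 → step 3: x=-0.007, v=-0.183, θ₁=-0.132, ω₁=0.201, θ₂=-0.099, ω₂=0.152
apply F[3]=-5.792 → step 4: x=-0.011, v=-0.240, θ₁=-0.128, ω₁=0.240, θ₂=-0.096, ω₂=0.162
apply F[4]=-5.639 → step 5: x=-0.016, v=-0.295, θ₁=-0.123, ω₁=0.278, θ₂=-0.092, ω₂=0.171
apply F[5]=-5.266 → step 6: x=-0.023, v=-0.346, θ₁=-0.117, ω₁=0.313, θ₂=-0.089, ω₂=0.179
apply F[6]=-4.760 → step 7: x=-0.030, v=-0.392, θ₁=-0.110, ω₁=0.342, θ₂=-0.085, ω₂=0.187
apply F[7]=-4.183 → step 8: x=-0.038, v=-0.432, θ₁=-0.103, ω₁=0.366, θ₂=-0.081, ω₂=0.194
apply F[8]=-3.579 → step 9: x=-0.047, v=-0.466, θ₁=-0.096, ω₁=0.383, θ₂=-0.077, ω₂=0.199
apply F[9]=-2.980 → step 10: x=-0.057, v=-0.493, θ₁=-0.088, ω₁=0.394, θ₂=-0.073, ω₂=0.204
apply F[10]=-2.408 → step 11: x=-0.067, v=-0.515, θ₁=-0.080, ω₁=0.400, θ₂=-0.069, ω₂=0.207
apply F[11]=-1.874 → step 12: x=-0.077, v=-0.530, θ₁=-0.072, ω₁=0.401, θ₂=-0.065, ω₂=0.210
apply F[12]=-1.386 → step 13: x=-0.088, v=-0.541, θ₁=-0.064, ω₁=0.397, θ₂=-0.061, ω₂=0.211
apply F[13]=-0.946 → step 14: x=-0.099, v=-0.548, θ₁=-0.056, ω₁=0.390, θ₂=-0.057, ω₂=0.212
apply F[14]=-0.551 → step 15: x=-0.110, v=-0.550, θ₁=-0.049, ω₁=0.379, θ₂=-0.052, ω₂=0.211
apply F[15]=-0.201 → step 16: x=-0.121, v=-0.549, θ₁=-0.041, ω₁=0.367, θ₂=-0.048, ω₂=0.210
apply F[16]=+0.108 → step 17: x=-0.132, v=-0.545, θ₁=-0.034, ω₁=0.352, θ₂=-0.044, ω₂=0.207
apply F[17]=+0.380 → step 18: x=-0.143, v=-0.538, θ₁=-0.027, ω₁=0.336, θ₂=-0.040, ω₂=0.204
apply F[18]=+0.618 → step 19: x=-0.153, v=-0.529, θ₁=-0.020, ω₁=0.319, θ₂=-0.036, ω₂=0.200
apply F[19]=+0.824 → step 20: x=-0.164, v=-0.519, θ₁=-0.014, ω₁=0.301, θ₂=-0.032, ω₂=0.196
apply F[20]=+1.003 → step 21: x=-0.174, v=-0.506, θ₁=-0.008, ω₁=0.283, θ₂=-0.028, ω₂=0.190
apply F[21]=+1.157 → step 22: x=-0.184, v=-0.493, θ₁=-0.003, ω₁=0.264, θ₂=-0.024, ω₂=0.185
apply F[22]=+1.289 → step 23: x=-0.194, v=-0.478, θ₁=0.002, ω₁=0.246, θ₂=-0.021, ω₂=0.179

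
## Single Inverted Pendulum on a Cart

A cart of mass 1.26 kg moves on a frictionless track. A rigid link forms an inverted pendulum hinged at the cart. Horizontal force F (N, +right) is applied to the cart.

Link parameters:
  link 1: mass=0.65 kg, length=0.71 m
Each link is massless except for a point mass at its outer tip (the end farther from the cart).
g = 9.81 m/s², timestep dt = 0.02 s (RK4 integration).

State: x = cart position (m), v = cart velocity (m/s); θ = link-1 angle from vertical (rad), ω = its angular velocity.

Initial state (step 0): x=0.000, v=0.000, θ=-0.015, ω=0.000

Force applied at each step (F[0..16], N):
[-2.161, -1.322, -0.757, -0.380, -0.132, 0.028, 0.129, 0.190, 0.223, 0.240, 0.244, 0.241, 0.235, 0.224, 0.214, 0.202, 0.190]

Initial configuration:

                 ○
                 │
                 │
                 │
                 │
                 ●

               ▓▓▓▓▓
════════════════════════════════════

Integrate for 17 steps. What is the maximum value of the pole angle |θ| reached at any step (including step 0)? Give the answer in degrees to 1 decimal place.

apply F[0]=-2.161 → step 1: x=-0.000, v=-0.033, θ=-0.015, ω=0.042
apply F[1]=-1.322 → step 2: x=-0.001, v=-0.052, θ=-0.014, ω=0.066
apply F[2]=-0.757 → step 3: x=-0.002, v=-0.063, θ=-0.012, ω=0.077
apply F[3]=-0.380 → step 4: x=-0.004, v=-0.068, θ=-0.010, ω=0.081
apply F[4]=-0.132 → step 5: x=-0.005, v=-0.069, θ=-0.009, ω=0.080
apply F[5]=+0.028 → step 6: x=-0.006, v=-0.068, θ=-0.007, ω=0.076
apply F[6]=+0.129 → step 7: x=-0.008, v=-0.065, θ=-0.006, ω=0.070
apply F[7]=+0.190 → step 8: x=-0.009, v=-0.062, θ=-0.005, ω=0.064
apply F[8]=+0.223 → step 9: x=-0.010, v=-0.058, θ=-0.003, ω=0.057
apply F[9]=+0.240 → step 10: x=-0.011, v=-0.054, θ=-0.002, ω=0.051
apply F[10]=+0.244 → step 11: x=-0.012, v=-0.049, θ=-0.001, ω=0.045
apply F[11]=+0.241 → step 12: x=-0.013, v=-0.046, θ=-0.000, ω=0.039
apply F[12]=+0.235 → step 13: x=-0.014, v=-0.042, θ=0.000, ω=0.034
apply F[13]=+0.224 → step 14: x=-0.015, v=-0.038, θ=0.001, ω=0.029
apply F[14]=+0.214 → step 15: x=-0.016, v=-0.035, θ=0.001, ω=0.024
apply F[15]=+0.202 → step 16: x=-0.016, v=-0.032, θ=0.002, ω=0.021
apply F[16]=+0.190 → step 17: x=-0.017, v=-0.029, θ=0.002, ω=0.017
Max |angle| over trajectory = 0.015 rad = 0.9°.

Answer: 0.9°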